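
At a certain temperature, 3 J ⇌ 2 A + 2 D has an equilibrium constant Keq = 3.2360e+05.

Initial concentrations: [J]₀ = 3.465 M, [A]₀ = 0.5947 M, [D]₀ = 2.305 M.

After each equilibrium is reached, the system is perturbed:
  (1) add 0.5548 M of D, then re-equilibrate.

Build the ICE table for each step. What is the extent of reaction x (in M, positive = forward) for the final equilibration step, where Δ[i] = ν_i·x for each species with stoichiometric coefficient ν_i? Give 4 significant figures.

x = -0.002091 M

Q₀ = 0.04517 vs Keq = 3.2360e+05 ⇒ Q<K, forward
Step 1:
                    J           A           D
  Initial       3.465      0.5947       2.305
  Change       -3.384       2.256       2.256
  Equil       0.08055       2.851       4.561
  solve Keq expr → x = 1.128; check Q = 3.2360e+05
Then add 0.5548 M of D.
Step 2:
                    J           A           D
  Initial     0.08055       2.851       5.116
  Change     0.006273   -0.004182   -0.004182
  Equil       0.08682       2.847       5.112
  solve Keq expr → x = -0.002091; check Q = 3.2360e+05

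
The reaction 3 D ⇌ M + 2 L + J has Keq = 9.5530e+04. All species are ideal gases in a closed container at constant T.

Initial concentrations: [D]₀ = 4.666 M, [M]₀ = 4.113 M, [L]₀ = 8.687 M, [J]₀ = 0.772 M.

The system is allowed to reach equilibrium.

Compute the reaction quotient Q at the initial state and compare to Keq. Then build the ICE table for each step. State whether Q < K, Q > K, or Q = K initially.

Q₀ = 2.359 vs Keq = 9.5530e+04 ⇒ Q<K, forward
Step 1:
                  D         M         L         J
  Initial     4.666     4.113     8.687     0.772
  Change     -4.405     1.468     2.937     1.468
  Equil      0.2605     5.581     11.62      2.24
  solve Keq expr → x = 1.468; check Q = 9.5530e+04

Q₀ = 2.359; Q < K (proceeds forward)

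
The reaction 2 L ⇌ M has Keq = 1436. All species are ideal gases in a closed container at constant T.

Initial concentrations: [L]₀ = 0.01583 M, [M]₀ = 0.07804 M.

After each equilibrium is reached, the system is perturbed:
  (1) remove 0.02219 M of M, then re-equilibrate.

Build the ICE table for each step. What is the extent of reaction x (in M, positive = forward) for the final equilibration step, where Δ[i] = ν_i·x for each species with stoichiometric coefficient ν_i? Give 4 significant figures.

x = 5.3638e-04 M

Q₀ = 311.4 vs Keq = 1436 ⇒ Q<K, forward
Step 1:
                    L           M
  Initial     0.01583     0.07804
  Change    -0.008265    0.004133
  Equil      0.007565     0.08217
  solve Keq expr → x = 0.004133; check Q = 1436
Then remove 0.02219 M of M.
Step 2:
                    L           M
  Initial    0.007565     0.05998
  Change    -0.001073  5.3638e-04
  Equil      0.006492     0.06052
  solve Keq expr → x = 5.3638e-04; check Q = 1436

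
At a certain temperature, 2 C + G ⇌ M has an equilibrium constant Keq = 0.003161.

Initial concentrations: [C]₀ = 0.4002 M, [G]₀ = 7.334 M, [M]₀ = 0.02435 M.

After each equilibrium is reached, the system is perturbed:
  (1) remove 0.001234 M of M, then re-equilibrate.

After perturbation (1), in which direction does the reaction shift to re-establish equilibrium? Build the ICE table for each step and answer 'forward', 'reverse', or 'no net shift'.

Direction: forward

Q₀ = 0.02073 vs Keq = 0.003161 ⇒ Q>K, reverse
Step 1:
                    C           G           M
  init         0.4002       7.334     0.02435
  Δ            0.0397     0.01985    -0.01985
  eq           0.4399       7.354    0.004498
  solve Keq expr → x = -0.01985; check Q = 0.003161
Then remove 0.001234 M of M.
Step 2:
                    C           G           M
  init         0.4399       7.354    0.003264
  Δ          -0.00237   -0.001185    0.001185
  eq           0.4375       7.353    0.004449
  solve Keq expr → x = 0.001185; check Q = 0.003161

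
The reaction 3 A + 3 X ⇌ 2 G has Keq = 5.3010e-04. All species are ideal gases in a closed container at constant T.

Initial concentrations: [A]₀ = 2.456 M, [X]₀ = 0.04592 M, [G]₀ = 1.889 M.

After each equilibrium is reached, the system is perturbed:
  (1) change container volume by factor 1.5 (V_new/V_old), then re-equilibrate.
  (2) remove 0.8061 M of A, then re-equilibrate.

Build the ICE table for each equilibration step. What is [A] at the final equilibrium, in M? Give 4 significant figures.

[A]_eq = 2.443 M

Q₀ = 2488 vs Keq = 5.3010e-04 ⇒ Q>K, reverse
Step 1:
                   A          X          G
  Initial      2.456    0.04592      1.889
  Change       1.941      1.941     -1.294
  Equil        4.397      1.987     0.5948
  solve Keq expr → x = -0.6471; check Q = 5.3010e-04
Then change container volume by factor 1.5 (V_new/V_old).
Step 2:
                   A          X          G
  Initial      2.932      1.325     0.3965
  Change      0.2224     0.2224    -0.1483
  Equil        3.154      1.547     0.2482
  solve Keq expr → x = -0.07415; check Q = 5.3010e-04
Then remove 0.8061 M of A.
Step 3:
                   A          X          G
  Initial      2.348      1.547     0.2482
  Change     0.09486    0.09486   -0.06324
  Equil        2.443      1.642      0.185
  solve Keq expr → x = -0.03162; check Q = 5.3010e-04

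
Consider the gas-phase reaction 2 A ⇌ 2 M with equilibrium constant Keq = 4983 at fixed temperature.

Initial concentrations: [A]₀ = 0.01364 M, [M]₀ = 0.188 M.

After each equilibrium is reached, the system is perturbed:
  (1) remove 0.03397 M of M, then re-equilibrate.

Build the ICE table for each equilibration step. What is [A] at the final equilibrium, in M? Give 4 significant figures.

[A]_eq = 0.002342 M

Q₀ = 190 vs Keq = 4983 ⇒ Q<K, forward
Step 1:
                   A          M
  init       0.01364      0.188
  Δ         -0.01082    0.01082
  eq        0.002817     0.1988
  solve Keq expr → x = 0.005412; check Q = 4983
Then remove 0.03397 M of M.
Step 2:
                   A          M
  init      0.002817     0.1649
  Δ       -4.7451e-04 4.7451e-04
  eq        0.002342     0.1653
  solve Keq expr → x = 2.3725e-04; check Q = 4983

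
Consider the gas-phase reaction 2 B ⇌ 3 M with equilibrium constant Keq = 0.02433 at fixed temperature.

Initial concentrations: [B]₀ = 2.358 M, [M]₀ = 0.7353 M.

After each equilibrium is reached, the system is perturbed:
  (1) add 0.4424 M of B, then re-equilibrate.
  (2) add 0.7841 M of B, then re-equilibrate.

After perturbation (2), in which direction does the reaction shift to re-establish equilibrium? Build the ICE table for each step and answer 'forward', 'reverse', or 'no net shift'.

Q₀ = 0.0715 vs Keq = 0.02433 ⇒ Q>K, reverse
Step 1:
                   B          M
  init         2.358     0.7353
  Δ            0.135    -0.2025
  eq           2.493     0.5328
  solve Keq expr → x = -0.06751; check Q = 0.02433
Then add 0.4424 M of B.
Step 2:
                   B          M
  init         2.935     0.5328
  Δ         -0.03749    0.05623
  eq           2.898      0.589
  solve Keq expr → x = 0.01874; check Q = 0.02433
Then add 0.7841 M of B.
Step 3:
                   B          M
  init         3.682      0.589
  Δ         -0.06272    0.09408
  eq           3.619     0.6831
  solve Keq expr → x = 0.03136; check Q = 0.02433

Direction: forward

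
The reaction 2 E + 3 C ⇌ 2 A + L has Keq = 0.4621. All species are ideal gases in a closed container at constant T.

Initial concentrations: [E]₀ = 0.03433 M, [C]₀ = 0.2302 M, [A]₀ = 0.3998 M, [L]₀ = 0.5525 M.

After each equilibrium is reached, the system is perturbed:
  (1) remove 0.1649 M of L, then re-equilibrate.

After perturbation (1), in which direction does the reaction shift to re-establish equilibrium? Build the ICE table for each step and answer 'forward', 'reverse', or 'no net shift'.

Q₀ = 6143 vs Keq = 0.4621 ⇒ Q>K, reverse
Step 1:
                    E           C           A           L
  init        0.03433      0.2302      0.3998      0.5525
  Δ            0.2551      0.3826     -0.2551     -0.1275
  eq           0.2894      0.6128      0.1447       0.425
  solve Keq expr → x = -0.1275; check Q = 0.4621
Then remove 0.1649 M of L.
Step 2:
                    E           C           A           L
  init         0.2894      0.6128      0.1447      0.2601
  Δ           -0.0166     -0.0249      0.0166    0.008298
  eq           0.2728      0.5879      0.1613      0.2684
  solve Keq expr → x = 0.008298; check Q = 0.4621

Direction: forward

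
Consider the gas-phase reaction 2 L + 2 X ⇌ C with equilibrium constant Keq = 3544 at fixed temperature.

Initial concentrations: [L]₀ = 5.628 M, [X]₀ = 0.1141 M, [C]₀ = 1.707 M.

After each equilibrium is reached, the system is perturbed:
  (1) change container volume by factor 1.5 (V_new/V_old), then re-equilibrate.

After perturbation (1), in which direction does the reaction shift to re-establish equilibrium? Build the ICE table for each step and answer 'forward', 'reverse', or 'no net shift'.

Direction: reverse

Q₀ = 4.14 vs Keq = 3544 ⇒ Q<K, forward
Step 1:
                    L           X           C
  I             5.628      0.1141       1.707
  C           -0.1101     -0.1101     0.05503
  E             5.518    0.004041       1.762
  solve Keq expr → x = 0.05503; check Q = 3544
Then change container volume by factor 1.5 (V_new/V_old).
Step 2:
                    L           X           C
  I             3.679    0.002694       1.175
  C           0.00225     0.00225   -0.001125
  E             3.681    0.004944       1.174
  solve Keq expr → x = -0.001125; check Q = 3544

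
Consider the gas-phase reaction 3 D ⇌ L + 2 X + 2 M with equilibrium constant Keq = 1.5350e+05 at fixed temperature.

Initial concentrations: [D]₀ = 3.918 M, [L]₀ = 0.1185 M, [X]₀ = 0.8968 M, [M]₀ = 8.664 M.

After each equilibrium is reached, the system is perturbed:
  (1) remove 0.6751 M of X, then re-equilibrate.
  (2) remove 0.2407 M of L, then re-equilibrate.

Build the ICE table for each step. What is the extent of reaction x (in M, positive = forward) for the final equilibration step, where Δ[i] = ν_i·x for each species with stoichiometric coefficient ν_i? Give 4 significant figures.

x = 0.003973 M

Q₀ = 0.1189 vs Keq = 1.5350e+05 ⇒ Q<K, forward
Step 1:
                    D           L           X           M
  init          3.918      0.1185      0.8968       8.664
  Δ            -3.688       1.229       2.458       2.458
  eq           0.2304       1.348       3.355       11.12
  solve Keq expr → x = 1.229; check Q = 1.5350e+05
Then remove 0.6751 M of X.
Step 2:
                    D           L           X           M
  init         0.2304       1.348        2.68       11.12
  Δ          -0.03031      0.0101     0.02021     0.02021
  eq           0.2001       1.358         2.7       11.14
  solve Keq expr → x = 0.0101; check Q = 1.5350e+05
Then remove 0.2407 M of L.
Step 3:
                    D           L           X           M
  init         0.2001       1.117         2.7       11.14
  Δ          -0.01192    0.003973    0.007946    0.007946
  eq           0.1881       1.121       2.708       11.15
  solve Keq expr → x = 0.003973; check Q = 1.5350e+05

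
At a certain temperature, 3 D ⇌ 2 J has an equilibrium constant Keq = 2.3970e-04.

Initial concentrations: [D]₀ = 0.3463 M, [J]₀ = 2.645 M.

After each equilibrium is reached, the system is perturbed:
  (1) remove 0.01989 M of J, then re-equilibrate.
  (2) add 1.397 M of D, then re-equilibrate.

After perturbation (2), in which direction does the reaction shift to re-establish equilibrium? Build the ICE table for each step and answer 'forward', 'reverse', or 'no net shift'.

Q₀ = 168.5 vs Keq = 2.3970e-04 ⇒ Q>K, reverse
Step 1:
                  D         J
  Initial    0.3463     2.645
  Change      3.773    -2.516
  Equil        4.12    0.1295
  solve Keq expr → x = -1.258; check Q = 2.3970e-04
Then remove 0.01989 M of J.
Step 2:
                  D         J
  Initial      4.12    0.1096
  Change   -0.02787   0.01858
  Equil       4.092    0.1281
  solve Keq expr → x = 0.009289; check Q = 2.3970e-04
Then add 1.397 M of D.
Step 3:
                  D         J
  Initial     5.489    0.1281
  Change   -0.09842   0.06561
  Equil        5.39    0.1938
  solve Keq expr → x = 0.03281; check Q = 2.3970e-04

Direction: forward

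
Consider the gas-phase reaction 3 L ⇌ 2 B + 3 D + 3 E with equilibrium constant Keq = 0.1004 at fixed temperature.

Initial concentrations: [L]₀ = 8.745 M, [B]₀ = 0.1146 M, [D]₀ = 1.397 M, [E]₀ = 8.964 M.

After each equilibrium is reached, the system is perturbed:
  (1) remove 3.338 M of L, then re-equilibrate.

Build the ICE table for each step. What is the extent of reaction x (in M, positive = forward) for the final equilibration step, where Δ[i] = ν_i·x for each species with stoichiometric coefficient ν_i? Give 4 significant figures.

Q₀ = 0.03856 vs Keq = 0.1004 ⇒ Q<K, forward
Step 1:
                   L          B          D          E
  init         8.745     0.1146      1.397      8.964
  Δ         -0.07732    0.05154    0.07732    0.07732
  eq           8.668     0.1661      1.474      9.041
  solve Keq expr → x = 0.02577; check Q = 0.1004
Then remove 3.338 M of L.
Step 2:
                   L          B          D          E
  init          5.33     0.1661      1.474      9.041
  Δ           0.1079   -0.07194    -0.1079    -0.1079
  eq           5.438    0.09421      1.366      8.933
  solve Keq expr → x = -0.03597; check Q = 0.1004

x = -0.03597 M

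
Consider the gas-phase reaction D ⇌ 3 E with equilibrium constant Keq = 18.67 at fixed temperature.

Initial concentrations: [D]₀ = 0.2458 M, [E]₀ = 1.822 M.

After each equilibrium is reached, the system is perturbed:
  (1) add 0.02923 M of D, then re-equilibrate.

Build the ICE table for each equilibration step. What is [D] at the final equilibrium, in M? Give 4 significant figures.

Q₀ = 24.61 vs Keq = 18.67 ⇒ Q>K, reverse
Step 1:
                  D         E
  init       0.2458     1.822
  Δ         0.03102  -0.09306
  eq         0.2768     1.729
  solve Keq expr → x = -0.03102; check Q = 18.67
Then add 0.02923 M of D.
Step 2:
                  D         E
  init        0.306     1.729
  Δ        -0.01183   0.03549
  eq         0.2942     1.764
  solve Keq expr → x = 0.01183; check Q = 18.67

[D]_eq = 0.2942 M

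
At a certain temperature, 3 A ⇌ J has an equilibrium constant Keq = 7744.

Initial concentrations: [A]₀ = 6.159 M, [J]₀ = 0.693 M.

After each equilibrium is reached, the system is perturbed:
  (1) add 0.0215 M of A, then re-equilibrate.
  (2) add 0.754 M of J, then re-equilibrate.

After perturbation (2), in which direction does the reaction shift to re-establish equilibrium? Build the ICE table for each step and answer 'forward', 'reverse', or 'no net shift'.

Direction: reverse

Q₀ = 0.002966 vs Keq = 7744 ⇒ Q<K, forward
Step 1:
                   A          J
  I            6.159      0.693
  C           -6.088      2.029
  E          0.07058      2.722
  solve Keq expr → x = 2.029; check Q = 7744
Then add 0.0215 M of A.
Step 2:
                   A          J
  I          0.09208      2.722
  C         -0.02144   0.007146
  E          0.07064       2.73
  solve Keq expr → x = 0.007146; check Q = 7744
Then add 0.754 M of J.
Step 3:
                   A          J
  I          0.07064      3.484
  C         0.005969   -0.00199
  E          0.07661      3.482
  solve Keq expr → x = -0.00199; check Q = 7744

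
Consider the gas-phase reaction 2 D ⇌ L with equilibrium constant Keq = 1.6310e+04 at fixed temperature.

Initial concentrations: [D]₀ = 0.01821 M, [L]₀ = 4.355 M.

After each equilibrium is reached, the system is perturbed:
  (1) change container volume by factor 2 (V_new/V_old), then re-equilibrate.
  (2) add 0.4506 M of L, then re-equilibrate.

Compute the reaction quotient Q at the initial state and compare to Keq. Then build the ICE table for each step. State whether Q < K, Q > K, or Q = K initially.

Q₀ = 1.3133e+04 vs Keq = 1.6310e+04 ⇒ Q<K, forward
Step 1:
                   D          L
  init       0.01821      4.355
  Δ        -0.001868 9.3384e-04
  eq         0.01634      4.356
  solve Keq expr → x = 9.3384e-04; check Q = 1.6310e+04
Then change container volume by factor 2 (V_new/V_old).
Step 2:
                   D          L
  init      0.008171      2.178
  Δ          0.00338   -0.00169
  eq         0.01155      2.176
  solve Keq expr → x = -0.00169; check Q = 1.6310e+04
Then add 0.4506 M of L.
Step 3:
                   D          L
  init       0.01155      2.627
  Δ         0.001138 -5.6913e-04
  eq         0.01269      2.626
  solve Keq expr → x = -5.6913e-04; check Q = 1.6310e+04

Q₀ = 1.3133e+04; Q < K (proceeds forward)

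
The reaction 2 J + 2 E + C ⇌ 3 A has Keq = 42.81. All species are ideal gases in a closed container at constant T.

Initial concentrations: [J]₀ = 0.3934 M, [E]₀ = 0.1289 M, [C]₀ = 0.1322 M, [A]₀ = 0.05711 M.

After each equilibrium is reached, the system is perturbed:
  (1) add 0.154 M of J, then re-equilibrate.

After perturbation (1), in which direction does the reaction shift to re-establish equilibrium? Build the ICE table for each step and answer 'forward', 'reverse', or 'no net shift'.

Direction: forward

Q₀ = 0.5479 vs Keq = 42.81 ⇒ Q<K, forward
Step 1:
                    J           E           C           A
  I            0.3934      0.1289      0.1322     0.05711
  C          -0.05542    -0.05542    -0.02771     0.08314
  E             0.338     0.07348      0.1045      0.1402
  solve Keq expr → x = 0.02771; check Q = 42.81
Then add 0.154 M of J.
Step 2:
                    J           E           C           A
  I             0.492     0.07348      0.1045      0.1402
  C          -0.01091    -0.01091   -0.005454     0.01636
  E            0.4811     0.06257     0.09903      0.1566
  solve Keq expr → x = 0.005454; check Q = 42.81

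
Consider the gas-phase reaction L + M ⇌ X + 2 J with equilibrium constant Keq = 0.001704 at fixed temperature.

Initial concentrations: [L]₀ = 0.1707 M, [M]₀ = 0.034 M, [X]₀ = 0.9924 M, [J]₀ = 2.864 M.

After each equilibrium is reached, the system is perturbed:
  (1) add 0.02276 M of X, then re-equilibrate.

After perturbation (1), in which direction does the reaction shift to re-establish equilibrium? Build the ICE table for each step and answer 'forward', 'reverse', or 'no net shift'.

Direction: reverse

Q₀ = 1403 vs Keq = 0.001704 ⇒ Q>K, reverse
Step 1:
                    L           M           X           J
  init         0.1707       0.034      0.9924       2.864
  Δ            0.9898      0.9898     -0.9898       -1.98
  eq            1.161       1.024    0.002589      0.8844
  solve Keq expr → x = -0.9898; check Q = 0.001704
Then add 0.02276 M of X.
Step 2:
                    L           M           X           J
  init          1.161       1.024     0.02535      0.8844
  Δ           0.02236     0.02236    -0.02236    -0.04472
  eq            1.183       1.046    0.002991      0.8397
  solve Keq expr → x = -0.02236; check Q = 0.001704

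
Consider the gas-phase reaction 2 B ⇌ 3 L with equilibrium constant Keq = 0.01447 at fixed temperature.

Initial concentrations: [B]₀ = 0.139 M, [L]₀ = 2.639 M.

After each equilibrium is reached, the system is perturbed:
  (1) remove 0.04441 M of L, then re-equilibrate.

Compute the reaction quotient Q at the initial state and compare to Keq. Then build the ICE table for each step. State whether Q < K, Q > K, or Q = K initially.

Q₀ = 951.2; Q > K (proceeds reverse)

Q₀ = 951.2 vs Keq = 0.01447 ⇒ Q>K, reverse
Step 1:
                    B           L
  init          0.139       2.639
  Δ             1.531      -2.296
  eq             1.67       0.343
  solve Keq expr → x = -0.7653; check Q = 0.01447
Then remove 0.04441 M of L.
Step 2:
                    B           L
  init           1.67      0.2986
  Δ          -0.02712     0.04069
  eq            1.643      0.3392
  solve Keq expr → x = 0.01356; check Q = 0.01447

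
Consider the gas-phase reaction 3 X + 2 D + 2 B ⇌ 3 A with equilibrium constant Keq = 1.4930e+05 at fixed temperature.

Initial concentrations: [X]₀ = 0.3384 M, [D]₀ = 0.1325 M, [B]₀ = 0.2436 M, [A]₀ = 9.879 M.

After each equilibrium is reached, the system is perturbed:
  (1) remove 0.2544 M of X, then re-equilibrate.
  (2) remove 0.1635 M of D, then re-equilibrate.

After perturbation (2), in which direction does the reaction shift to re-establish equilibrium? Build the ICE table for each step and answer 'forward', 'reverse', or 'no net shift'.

Q₀ = 2.3881e+07 vs Keq = 1.4930e+05 ⇒ Q>K, reverse
Step 1:
                  X         D         B         A
  I          0.3384    0.1325    0.2436     9.879
  C          0.3033    0.2022    0.2022   -0.3033
  E          0.6417    0.3347    0.4458     9.576
  solve Keq expr → x = -0.1011; check Q = 1.4930e+05
Then remove 0.2544 M of X.
Step 2:
                  X         D         B         A
  I          0.3873    0.3347    0.4458     9.576
  C          0.1124   0.07494   0.07494   -0.1124
  E          0.4997    0.4096    0.5207     9.463
  solve Keq expr → x = -0.03747; check Q = 1.4930e+05
Then remove 0.1635 M of D.
Step 3:
                  X         D         B         A
  I          0.4997    0.2461    0.5207     9.463
  C         0.07679   0.05119   0.05119  -0.07679
  E          0.5765    0.2973    0.5719     9.387
  solve Keq expr → x = -0.0256; check Q = 1.4930e+05

Direction: reverse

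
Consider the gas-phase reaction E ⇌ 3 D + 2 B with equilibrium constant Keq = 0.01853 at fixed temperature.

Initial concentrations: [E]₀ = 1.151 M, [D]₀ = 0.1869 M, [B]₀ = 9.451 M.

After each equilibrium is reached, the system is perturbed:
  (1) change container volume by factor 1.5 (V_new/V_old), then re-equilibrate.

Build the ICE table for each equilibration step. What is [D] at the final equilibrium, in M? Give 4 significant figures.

[D]_eq = 0.07182 M

Q₀ = 0.5067 vs Keq = 0.01853 ⇒ Q>K, reverse
Step 1:
                    E           D           B
  I             1.151      0.1869       9.451
  C           0.04125     -0.1238    -0.08251
  E             1.192     0.06314       9.368
  solve Keq expr → x = -0.04125; check Q = 0.01853
Then change container volume by factor 1.5 (V_new/V_old).
Step 2:
                    E           D           B
  I            0.7948     0.04209       6.246
  C          -0.00991     0.02973     0.01982
  E            0.7849     0.07182       6.265
  solve Keq expr → x = 0.00991; check Q = 0.01853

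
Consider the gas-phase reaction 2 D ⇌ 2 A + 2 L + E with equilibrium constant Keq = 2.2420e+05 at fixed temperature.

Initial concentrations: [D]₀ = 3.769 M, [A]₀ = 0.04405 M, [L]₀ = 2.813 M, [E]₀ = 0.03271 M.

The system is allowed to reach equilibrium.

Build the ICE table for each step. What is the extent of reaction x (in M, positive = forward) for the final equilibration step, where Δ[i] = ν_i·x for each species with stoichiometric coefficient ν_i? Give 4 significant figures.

Q₀ = 3.5356e-05 vs Keq = 2.2420e+05 ⇒ Q<K, forward
Step 1:
                   D          A          L          E
  I            3.769    0.04405      2.813    0.03271
  C           -3.698      3.698      3.698      1.849
  E           0.0706      3.742      6.511      1.882
  solve Keq expr → x = 1.849; check Q = 2.2420e+05

x = 1.849 M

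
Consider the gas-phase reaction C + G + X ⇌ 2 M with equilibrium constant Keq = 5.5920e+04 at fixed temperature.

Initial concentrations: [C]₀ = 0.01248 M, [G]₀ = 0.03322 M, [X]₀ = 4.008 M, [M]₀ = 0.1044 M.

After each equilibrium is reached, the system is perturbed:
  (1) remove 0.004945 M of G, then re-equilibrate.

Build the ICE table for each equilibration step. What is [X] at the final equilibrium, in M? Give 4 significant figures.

[X]_eq = 3.996 M

Q₀ = 6.559 vs Keq = 5.5920e+04 ⇒ Q<K, forward
Step 1:
                   C          G          X          M
  Initial    0.01248    0.03322      4.008     0.1044
  Change    -0.01248   -0.01248   -0.01248    0.02495
  Equil   3.6102e-06    0.02074      3.996     0.1294
  solve Keq expr → x = 0.01248; check Q = 5.5920e+04
Then remove 0.004945 M of G.
Step 2:
                   C          G          X          M
  Initial 3.6102e-06     0.0158      3.996     0.1294
  Change  1.1295e-06 1.1295e-06 1.1295e-06 -2.2590e-06
  Equil   4.7396e-06     0.0158      3.996     0.1294
  solve Keq expr → x = -1.1295e-06; check Q = 5.5920e+04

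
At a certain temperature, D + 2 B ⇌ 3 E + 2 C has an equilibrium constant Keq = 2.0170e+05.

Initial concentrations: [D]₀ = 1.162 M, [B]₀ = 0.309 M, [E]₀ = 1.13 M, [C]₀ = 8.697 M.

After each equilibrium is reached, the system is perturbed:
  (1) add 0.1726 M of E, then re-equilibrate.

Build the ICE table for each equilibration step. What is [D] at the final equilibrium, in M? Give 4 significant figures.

[D]_eq = 1.029 M

Q₀ = 983.7 vs Keq = 2.0170e+05 ⇒ Q<K, forward
Step 1:
                  D         B         E         C
  Initial     1.162     0.309      1.13     8.697
  Change    -0.1357   -0.2714    0.4071    0.2714
  Equil       1.026   0.03757     1.537     8.968
  solve Keq expr → x = 0.1357; check Q = 2.0170e+05
Then add 0.1726 M of E.
Step 2:
                  D         B         E         C
  Initial     1.026   0.03757      1.71     8.968
  Change   0.003029  0.006057 -0.009086 -0.006057
  Equil       1.029   0.04362     1.701     8.962
  solve Keq expr → x = -0.003029; check Q = 2.0170e+05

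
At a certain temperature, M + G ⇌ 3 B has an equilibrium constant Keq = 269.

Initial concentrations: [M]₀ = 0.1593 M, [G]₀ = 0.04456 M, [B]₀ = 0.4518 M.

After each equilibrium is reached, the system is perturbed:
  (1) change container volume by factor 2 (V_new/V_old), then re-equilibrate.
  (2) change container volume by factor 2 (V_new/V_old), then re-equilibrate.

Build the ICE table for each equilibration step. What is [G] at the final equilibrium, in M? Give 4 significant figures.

Q₀ = 12.99 vs Keq = 269 ⇒ Q<K, forward
Step 1:
                   M          G          B
  I           0.1593    0.04456     0.4518
  C         -0.03889   -0.03889     0.1167
  E           0.1204   0.005671     0.5685
  solve Keq expr → x = 0.03889; check Q = 269
Then change container volume by factor 2 (V_new/V_old).
Step 2:
                   M          G          B
  I          0.06021   0.002836     0.2842
  C        -0.001324  -0.001324   0.003973
  E          0.05888   0.001511     0.2882
  solve Keq expr → x = 0.001324; check Q = 269
Then change container volume by factor 2 (V_new/V_old).
Step 3:
                   M          G          B
  I          0.02944 7.5570e-04     0.1441
  C       -3.6434e-04 -3.6434e-04   0.001093
  E          0.02908 3.9136e-04     0.1452
  solve Keq expr → x = 3.6434e-04; check Q = 269

[G]_eq = 3.9136e-04 M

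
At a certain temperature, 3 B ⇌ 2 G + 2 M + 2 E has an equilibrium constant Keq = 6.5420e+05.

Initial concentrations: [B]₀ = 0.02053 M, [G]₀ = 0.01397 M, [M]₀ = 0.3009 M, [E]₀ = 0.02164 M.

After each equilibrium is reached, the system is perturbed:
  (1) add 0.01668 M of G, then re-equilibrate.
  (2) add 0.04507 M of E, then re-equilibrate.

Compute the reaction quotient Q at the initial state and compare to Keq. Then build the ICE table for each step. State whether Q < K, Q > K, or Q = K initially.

Q₀ = 9.5628e-04; Q < K (proceeds forward)

Q₀ = 9.5628e-04 vs Keq = 6.5420e+05 ⇒ Q<K, forward
Step 1:
                    B           G           M           E
  init        0.02053     0.01397      0.3009     0.02164
  Δ          -0.02048     0.01365     0.01365     0.01365
  eq       5.2381e-05     0.02762      0.3146     0.03529
  solve Keq expr → x = 0.006826; check Q = 6.5420e+05
Then add 0.01668 M of G.
Step 2:
                    B           G           M           E
  init     5.2381e-05      0.0443      0.3146     0.03529
  Δ        1.9357e-05 -1.2905e-05 -1.2905e-05 -1.2905e-05
  eq       7.1738e-05     0.04429      0.3145     0.03528
  solve Keq expr → x = -6.4525e-06; check Q = 6.5420e+05
Then add 0.04507 M of E.
Step 3:
                    B           G           M           E
  init     7.1738e-05     0.04429      0.3145     0.08035
  Δ        5.2334e-05 -3.4889e-05 -3.4889e-05 -3.4889e-05
  eq       1.2407e-04     0.04425      0.3145     0.08031
  solve Keq expr → x = -1.7445e-05; check Q = 6.5420e+05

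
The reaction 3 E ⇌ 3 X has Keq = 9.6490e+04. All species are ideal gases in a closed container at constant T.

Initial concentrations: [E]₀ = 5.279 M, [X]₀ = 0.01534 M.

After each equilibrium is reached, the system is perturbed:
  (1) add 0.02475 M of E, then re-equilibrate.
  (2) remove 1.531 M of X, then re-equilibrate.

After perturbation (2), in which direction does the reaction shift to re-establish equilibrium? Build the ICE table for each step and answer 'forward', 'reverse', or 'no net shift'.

Direction: forward

Q₀ = 2.4537e-08 vs Keq = 9.6490e+04 ⇒ Q<K, forward
Step 1:
                  E         X
  Initial     5.279   0.01534
  Change     -5.166     5.166
  Equil       0.113     5.181
  solve Keq expr → x = 1.722; check Q = 9.6490e+04
Then add 0.02475 M of E.
Step 2:
                  E         X
  Initial    0.1377     5.181
  Change   -0.02422   0.02422
  Equil      0.1135     5.206
  solve Keq expr → x = 0.008074; check Q = 9.6490e+04
Then remove 1.531 M of X.
Step 3:
                  E         X
  Initial    0.1135     3.675
  Change   -0.03267   0.03267
  Equil     0.08083     3.707
  solve Keq expr → x = 0.01089; check Q = 9.6490e+04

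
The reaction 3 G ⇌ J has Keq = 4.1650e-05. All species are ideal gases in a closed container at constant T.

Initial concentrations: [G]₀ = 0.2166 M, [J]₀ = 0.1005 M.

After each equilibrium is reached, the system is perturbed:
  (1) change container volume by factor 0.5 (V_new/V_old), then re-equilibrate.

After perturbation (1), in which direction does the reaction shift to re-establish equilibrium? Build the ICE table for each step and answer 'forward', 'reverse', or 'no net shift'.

Q₀ = 9.89 vs Keq = 4.1650e-05 ⇒ Q>K, reverse
Step 1:
                    G           J
  I            0.2166      0.1005
  C            0.3015     -0.1005
  E            0.5181  5.7918e-06
  solve Keq expr → x = -0.1005; check Q = 4.1650e-05
Then change container volume by factor 0.5 (V_new/V_old).
Step 2:
                    G           J
  I             1.036  1.1584e-05
  C       -1.0421e-04  3.4737e-05
  E             1.036  4.6320e-05
  solve Keq expr → x = 3.4737e-05; check Q = 4.1650e-05

Direction: forward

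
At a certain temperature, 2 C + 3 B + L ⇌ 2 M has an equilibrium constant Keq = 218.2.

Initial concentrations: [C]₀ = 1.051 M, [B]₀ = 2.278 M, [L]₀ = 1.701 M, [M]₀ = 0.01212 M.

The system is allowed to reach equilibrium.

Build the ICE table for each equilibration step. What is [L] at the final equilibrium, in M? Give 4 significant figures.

[L]_eq = 1.216 M

Q₀ = 6.6135e-06 vs Keq = 218.2 ⇒ Q<K, forward
Step 1:
                  C         B         L         M
  Initial     1.051     2.278     1.701   0.01212
  Change    -0.9702    -1.455   -0.4851    0.9702
  Equil     0.08081    0.8227     1.216    0.9823
  solve Keq expr → x = 0.4851; check Q = 218.2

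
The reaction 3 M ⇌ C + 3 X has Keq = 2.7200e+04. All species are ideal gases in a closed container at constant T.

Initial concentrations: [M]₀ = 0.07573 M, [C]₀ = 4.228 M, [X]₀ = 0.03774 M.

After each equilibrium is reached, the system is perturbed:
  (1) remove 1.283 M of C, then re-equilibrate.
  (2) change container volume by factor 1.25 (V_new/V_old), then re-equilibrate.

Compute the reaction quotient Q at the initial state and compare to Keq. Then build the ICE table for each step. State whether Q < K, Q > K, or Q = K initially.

Q₀ = 0.5233; Q < K (proceeds forward)

Q₀ = 0.5233 vs Keq = 2.7200e+04 ⇒ Q<K, forward
Step 1:
                   M          C          X
  Initial    0.07573      4.228    0.03774
  Change    -0.06993    0.02331    0.06993
  Equil       0.0058      4.251     0.1077
  solve Keq expr → x = 0.02331; check Q = 2.7200e+04
Then remove 1.283 M of C.
Step 2:
                   M          C          X
  Initial     0.0058      2.968     0.1077
  Change  -6.2456e-04 2.0819e-04 6.2456e-04
  Equil     0.005175      2.969     0.1083
  solve Keq expr → x = 2.0819e-04; check Q = 2.7200e+04
Then change container volume by factor 1.25 (V_new/V_old).
Step 3:
                   M          C          X
  Initial    0.00414      2.375    0.08664
  Change  -2.8412e-04 9.4708e-05 2.8412e-04
  Equil     0.003856      2.375    0.08692
  solve Keq expr → x = 9.4708e-05; check Q = 2.7200e+04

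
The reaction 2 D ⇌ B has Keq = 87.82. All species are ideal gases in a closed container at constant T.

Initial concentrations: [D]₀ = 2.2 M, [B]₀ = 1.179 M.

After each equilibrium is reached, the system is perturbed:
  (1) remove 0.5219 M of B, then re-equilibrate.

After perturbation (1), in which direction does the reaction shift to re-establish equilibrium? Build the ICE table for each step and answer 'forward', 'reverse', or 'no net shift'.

Direction: forward

Q₀ = 0.2436 vs Keq = 87.82 ⇒ Q<K, forward
Step 1:
                  D         B
  init          2.2     1.179
  Δ          -2.042     1.021
  eq         0.1583       2.2
  solve Keq expr → x = 1.021; check Q = 87.82
Then remove 0.5219 M of B.
Step 2:
                  D         B
  init       0.1583     1.678
  Δ        -0.01964   0.00982
  eq         0.1386     1.688
  solve Keq expr → x = 0.00982; check Q = 87.82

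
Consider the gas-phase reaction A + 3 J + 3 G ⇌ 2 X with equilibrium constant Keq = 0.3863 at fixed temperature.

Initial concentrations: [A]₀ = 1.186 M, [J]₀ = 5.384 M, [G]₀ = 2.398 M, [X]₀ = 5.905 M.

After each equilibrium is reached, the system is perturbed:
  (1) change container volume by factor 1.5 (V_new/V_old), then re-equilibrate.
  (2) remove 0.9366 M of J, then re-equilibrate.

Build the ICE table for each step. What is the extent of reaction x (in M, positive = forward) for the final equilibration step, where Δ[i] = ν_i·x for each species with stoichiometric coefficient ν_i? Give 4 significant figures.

Q₀ = 0.01366 vs Keq = 0.3863 ⇒ Q<K, forward
Step 1:
                    A           J           G           X
  Initial       1.186       5.384       2.398       5.905
  Change      -0.3858      -1.157      -1.157      0.7716
  Equil        0.8002       4.227       1.241       6.677
  solve Keq expr → x = 0.3858; check Q = 0.3863
Then change container volume by factor 1.5 (V_new/V_old).
Step 2:
                    A           J           G           X
  Initial      0.5335       2.818      0.8271       4.451
  Change       0.1413      0.4238      0.4238     -0.2825
  Equil        0.6747       3.242       1.251       4.169
  solve Keq expr → x = -0.1413; check Q = 0.3863
Then remove 0.9366 M of J.
Step 3:
                    A           J           G           X
  Initial      0.6747       2.305       1.251       4.169
  Change      0.08075      0.2423      0.2423     -0.1615
  Equil        0.7555       2.547       1.493       4.007
  solve Keq expr → x = -0.08075; check Q = 0.3863

x = -0.08075 M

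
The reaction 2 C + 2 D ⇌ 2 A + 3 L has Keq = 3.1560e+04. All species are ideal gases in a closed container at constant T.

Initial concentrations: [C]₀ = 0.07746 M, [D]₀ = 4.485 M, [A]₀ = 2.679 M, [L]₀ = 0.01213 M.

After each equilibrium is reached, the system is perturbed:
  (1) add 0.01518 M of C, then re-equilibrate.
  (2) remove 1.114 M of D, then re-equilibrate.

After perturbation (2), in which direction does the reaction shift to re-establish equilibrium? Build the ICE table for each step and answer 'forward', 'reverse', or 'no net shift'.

Q₀ = 1.0613e-04 vs Keq = 3.1560e+04 ⇒ Q<K, forward
Step 1:
                   C          D          A          L
  Initial    0.07746      4.485      2.679    0.01213
  Change     -0.0773    -0.0773     0.0773     0.1159
  Equil   1.6135e-04      4.408      2.756     0.1281
  solve Keq expr → x = 0.03865; check Q = 3.1560e+04
Then add 0.01518 M of C.
Step 2:
                   C          D          A          L
  Initial    0.01534      4.408      2.756     0.1281
  Change    -0.01513   -0.01513    0.01513     0.0227
  Equil   2.0793e-04      4.393      2.771     0.1508
  solve Keq expr → x = 0.007567; check Q = 3.1560e+04
Then remove 1.114 M of D.
Step 3:
                   C          D          A          L
  Initial 2.0793e-04      3.279      2.771     0.1508
  Change  7.0347e-05 7.0347e-05 -7.0347e-05 -1.0552e-04
  Equil   2.7828e-04      3.279      2.771     0.1507
  solve Keq expr → x = -3.5173e-05; check Q = 3.1560e+04

Direction: reverse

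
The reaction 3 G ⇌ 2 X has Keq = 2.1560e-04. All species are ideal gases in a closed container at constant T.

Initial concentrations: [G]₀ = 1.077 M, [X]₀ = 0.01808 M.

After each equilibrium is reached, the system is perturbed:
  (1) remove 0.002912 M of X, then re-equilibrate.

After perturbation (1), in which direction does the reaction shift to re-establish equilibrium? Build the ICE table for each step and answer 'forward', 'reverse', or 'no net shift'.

Q₀ = 2.6167e-04 vs Keq = 2.1560e-04 ⇒ Q>K, reverse
Step 1:
                   G          X
  init         1.077    0.01808
  Δ          0.00242  -0.001613
  eq           1.079    0.01647
  solve Keq expr → x = -8.0659e-04; check Q = 2.1560e-04
Then remove 0.002912 M of X.
Step 2:
                   G          X
  init         1.079    0.01355
  Δ        -0.004223   0.002815
  eq           1.075    0.01637
  solve Keq expr → x = 0.001408; check Q = 2.1560e-04

Direction: forward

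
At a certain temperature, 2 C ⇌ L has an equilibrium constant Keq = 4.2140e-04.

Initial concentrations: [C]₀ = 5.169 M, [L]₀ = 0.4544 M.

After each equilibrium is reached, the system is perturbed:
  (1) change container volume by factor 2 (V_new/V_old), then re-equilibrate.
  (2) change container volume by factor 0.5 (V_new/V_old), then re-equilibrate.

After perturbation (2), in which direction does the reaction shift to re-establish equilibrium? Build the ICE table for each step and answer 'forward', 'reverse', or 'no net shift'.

Q₀ = 0.01701 vs Keq = 4.2140e-04 ⇒ Q>K, reverse
Step 1:
                   C          L
  init         5.169     0.4544
  Δ            0.878     -0.439
  eq           6.047    0.01541
  solve Keq expr → x = -0.439; check Q = 4.2140e-04
Then change container volume by factor 2 (V_new/V_old).
Step 2:
                   C          L
  init         3.023   0.007704
  Δ         0.007665  -0.003833
  eq           3.031   0.003872
  solve Keq expr → x = -0.003833; check Q = 4.2140e-04
Then change container volume by factor 0.5 (V_new/V_old).
Step 3:
                   C          L
  init         6.062   0.007744
  Δ         -0.01533   0.007665
  eq           6.047    0.01541
  solve Keq expr → x = 0.007665; check Q = 4.2140e-04

Direction: forward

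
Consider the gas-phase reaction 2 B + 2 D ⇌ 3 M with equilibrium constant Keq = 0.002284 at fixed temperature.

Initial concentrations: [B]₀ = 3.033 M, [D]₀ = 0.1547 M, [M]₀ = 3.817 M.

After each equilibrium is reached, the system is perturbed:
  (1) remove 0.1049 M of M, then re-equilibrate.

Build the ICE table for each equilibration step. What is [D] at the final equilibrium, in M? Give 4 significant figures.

Q₀ = 252.6 vs Keq = 0.002284 ⇒ Q>K, reverse
Step 1:
                   B          D          M
  Initial      3.033     0.1547      3.817
  Change       2.096      2.096     -3.144
  Equil        5.129      2.251     0.6727
  solve Keq expr → x = -1.048; check Q = 0.002284
Then remove 0.1049 M of M.
Step 2:
                   B          D          M
  Initial      5.129      2.251     0.5678
  Change    -0.05873   -0.05873    0.08809
  Equil         5.07      2.192     0.6559
  solve Keq expr → x = 0.02936; check Q = 0.002284

[D]_eq = 2.192 M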